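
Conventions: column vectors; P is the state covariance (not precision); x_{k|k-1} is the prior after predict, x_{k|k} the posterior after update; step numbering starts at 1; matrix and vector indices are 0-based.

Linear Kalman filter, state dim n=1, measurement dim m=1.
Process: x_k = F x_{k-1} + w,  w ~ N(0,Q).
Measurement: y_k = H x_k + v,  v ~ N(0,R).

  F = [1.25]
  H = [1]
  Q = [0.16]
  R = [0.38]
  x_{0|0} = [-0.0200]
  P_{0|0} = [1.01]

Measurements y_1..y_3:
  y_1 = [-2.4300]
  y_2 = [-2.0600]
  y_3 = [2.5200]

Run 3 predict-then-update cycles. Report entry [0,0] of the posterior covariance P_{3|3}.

step 1: x^-=[-0.0250]  P^-=[1.7381]  S=[2.1181]  K=[0.8206]  nu=[-2.4050]  x^+=[-1.9985]  P^+=[0.3118]
step 2: x^-=[-2.4982]  P^-=[0.6472]  S=[1.0272]  K=[0.6301]  nu=[0.4382]  x^+=[-2.2221]  P^+=[0.2394]
step 3: x^-=[-2.7776]  P^-=[0.5341]  S=[0.9141]  K=[0.5843]  nu=[5.2976]  x^+=[0.3177]  P^+=[0.2220]

P_post[0,0] = 0.2220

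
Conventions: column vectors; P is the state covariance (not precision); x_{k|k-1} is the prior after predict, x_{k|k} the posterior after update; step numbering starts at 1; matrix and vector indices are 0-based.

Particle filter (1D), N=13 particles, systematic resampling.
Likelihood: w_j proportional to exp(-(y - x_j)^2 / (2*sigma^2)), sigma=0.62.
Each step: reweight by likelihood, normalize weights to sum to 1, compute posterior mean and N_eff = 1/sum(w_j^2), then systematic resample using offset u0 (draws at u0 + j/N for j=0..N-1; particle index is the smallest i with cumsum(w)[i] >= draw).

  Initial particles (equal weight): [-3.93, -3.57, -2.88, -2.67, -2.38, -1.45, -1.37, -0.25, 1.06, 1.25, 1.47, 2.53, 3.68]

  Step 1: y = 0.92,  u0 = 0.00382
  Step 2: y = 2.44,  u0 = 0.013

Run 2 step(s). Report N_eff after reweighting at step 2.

step 1: w=[0.0000, 0.0000, 0.0000, 0.0000, 0.0000, 0.0002, 0.0004, 0.0619, 0.3581, 0.3188, 0.2479, 0.0126, 0.0000]  mean=1.1581  Neff=3.3861  idx=[7, 8, 8, 8, 8, 8, 9, 9, 9, 9, 10, 10, 10]
step 2: w=[0.0000, 0.0434, 0.0434, 0.0434, 0.0434, 0.0434, 0.0819, 0.0819, 0.0819, 0.0819, 0.1519, 0.1519, 0.1519]  mean=1.3090  Neff=9.4862  idx=[1, 3, 4, 6, 7, 8, 9, 10, 10, 11, 11, 12, 12]

N_eff = 9.4862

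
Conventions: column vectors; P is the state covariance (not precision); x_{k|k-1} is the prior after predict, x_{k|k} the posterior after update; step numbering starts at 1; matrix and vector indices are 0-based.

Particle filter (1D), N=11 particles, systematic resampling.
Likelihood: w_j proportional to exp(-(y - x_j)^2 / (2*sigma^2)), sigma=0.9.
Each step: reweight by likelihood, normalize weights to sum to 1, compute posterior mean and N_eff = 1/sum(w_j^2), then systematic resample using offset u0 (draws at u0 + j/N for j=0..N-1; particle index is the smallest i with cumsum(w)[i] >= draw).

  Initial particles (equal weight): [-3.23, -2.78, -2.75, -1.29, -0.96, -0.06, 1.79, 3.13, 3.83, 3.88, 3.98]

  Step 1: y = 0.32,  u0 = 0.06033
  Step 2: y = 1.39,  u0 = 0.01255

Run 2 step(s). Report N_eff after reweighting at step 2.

step 1: w=[0.0002, 0.0015, 0.0017, 0.1148, 0.2068, 0.5201, 0.1498, 0.0043, 0.0003, 0.0002, 0.0001]  mean=-0.1032  Neff=2.8657  idx=[3, 4, 4, 5, 5, 5, 5, 5, 5, 6, 6]
step 2: w=[0.0034, 0.0094, 0.0094, 0.0774, 0.0774, 0.0774, 0.0774, 0.0774, 0.0774, 0.2567, 0.2567]  mean=0.8689  Neff=5.9536  idx=[1, 4, 5, 6, 7, 8, 9, 9, 9, 10, 10]

N_eff = 5.9536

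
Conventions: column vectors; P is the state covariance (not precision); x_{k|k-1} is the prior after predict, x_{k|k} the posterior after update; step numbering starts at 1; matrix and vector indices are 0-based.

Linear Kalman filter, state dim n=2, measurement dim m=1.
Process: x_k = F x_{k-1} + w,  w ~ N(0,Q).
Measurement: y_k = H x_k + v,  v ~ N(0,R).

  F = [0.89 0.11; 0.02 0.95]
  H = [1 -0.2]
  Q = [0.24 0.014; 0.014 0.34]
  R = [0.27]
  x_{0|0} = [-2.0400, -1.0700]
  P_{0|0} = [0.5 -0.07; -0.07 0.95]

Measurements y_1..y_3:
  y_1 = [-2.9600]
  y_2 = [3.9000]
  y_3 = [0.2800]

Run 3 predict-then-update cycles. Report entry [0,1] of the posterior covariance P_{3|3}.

step 1: x^-=[-1.9333, -1.0573]  P^-=[0.6338 0.0628; 0.0628 1.1949]  S=[0.9265]  K=[0.6706; -0.1901]  nu=[-1.2382]  x^+=[-2.7636, -0.8219]  P^+=[0.2172 0.1810; 0.1810 1.1614]
step 2: x^-=[-2.5500, -0.8361]  P^-=[0.4616 0.2926; 0.2926 1.3951]  S=[0.6703]  K=[0.6013; 0.0203]  nu=[6.2828]  x^+=[1.2276, -0.7086]  P^+=[0.2192 0.2845; 0.2845 1.3949]
step 3: x^-=[1.0146, -0.6486]  P^-=[0.4862 0.4048; 0.4048 1.6098]  S=[0.6587]  K=[0.6153; 0.1258]  nu=[-0.8643]  x^+=[0.4828, -0.7573]  P^+=[0.2369 0.3538; 0.3538 1.5994]

P_post[0,1] = 0.3538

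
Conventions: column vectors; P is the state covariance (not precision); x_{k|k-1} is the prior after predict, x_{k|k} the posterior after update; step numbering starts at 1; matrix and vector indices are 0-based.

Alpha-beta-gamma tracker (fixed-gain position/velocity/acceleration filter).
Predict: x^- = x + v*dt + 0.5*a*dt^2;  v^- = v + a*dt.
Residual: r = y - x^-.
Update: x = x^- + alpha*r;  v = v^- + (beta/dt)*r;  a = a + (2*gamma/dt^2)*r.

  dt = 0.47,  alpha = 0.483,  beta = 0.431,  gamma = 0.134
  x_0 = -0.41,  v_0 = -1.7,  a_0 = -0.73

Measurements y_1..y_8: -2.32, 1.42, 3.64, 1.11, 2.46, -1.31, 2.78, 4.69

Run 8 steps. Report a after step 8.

step 1: x_pred=-1.2896  r=-1.0304  x^+=-1.7873  v^+=-2.9880  a^+=-1.9801
step 2: x_pred=-3.4103  r=4.8303  x^+=-1.0773  v^+=0.5109  a^+=3.8802
step 3: x_pred=-0.4086  r=4.0486  x^+=1.5469  v^+=6.0473  a^+=8.7920
step 4: x_pred=5.3602  r=-4.2502  x^+=3.3073  v^+=6.2820  a^+=3.6356
step 5: x_pred=6.6614  r=-4.2014  x^+=4.6321  v^+=4.1379  a^+=-1.4616
step 6: x_pred=6.4155  r=-7.7255  x^+=2.6841  v^+=-3.6335  a^+=-10.8344
step 7: x_pred=-0.2203  r=3.0003  x^+=1.2288  v^+=-5.9743  a^+=-7.1944
step 8: x_pred=-2.3737  r=7.0637  x^+=1.0381  v^+=-2.8781  a^+=1.3754

a_post = 1.3754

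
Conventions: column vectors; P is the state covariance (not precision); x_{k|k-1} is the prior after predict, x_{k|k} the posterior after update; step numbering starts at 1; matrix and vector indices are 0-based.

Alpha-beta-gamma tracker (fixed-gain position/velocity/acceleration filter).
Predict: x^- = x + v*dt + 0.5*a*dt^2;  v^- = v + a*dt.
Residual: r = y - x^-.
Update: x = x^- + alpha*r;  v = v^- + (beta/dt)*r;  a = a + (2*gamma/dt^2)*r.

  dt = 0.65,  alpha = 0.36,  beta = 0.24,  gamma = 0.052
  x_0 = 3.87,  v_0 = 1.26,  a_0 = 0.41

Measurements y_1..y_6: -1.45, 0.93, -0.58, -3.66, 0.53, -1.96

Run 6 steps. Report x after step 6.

x_post = -4.3643

step 1: x_pred=4.7756  r=-6.2256  x^+=2.5344  v^+=-0.7722  a^+=-1.1225
step 2: x_pred=1.7954  r=-0.8654  x^+=1.4838  v^+=-1.8213  a^+=-1.3355
step 3: x_pred=0.0179  r=-0.5979  x^+=-0.1974  v^+=-2.9101  a^+=-1.4826
step 4: x_pred=-2.4021  r=-1.2579  x^+=-2.8550  v^+=-4.3383  a^+=-1.7923
step 5: x_pred=-6.0535  r=6.5835  x^+=-3.6834  v^+=-3.0724  a^+=-0.1717
step 6: x_pred=-5.7168  r=3.7568  x^+=-4.3643  v^+=-1.7969  a^+=0.7530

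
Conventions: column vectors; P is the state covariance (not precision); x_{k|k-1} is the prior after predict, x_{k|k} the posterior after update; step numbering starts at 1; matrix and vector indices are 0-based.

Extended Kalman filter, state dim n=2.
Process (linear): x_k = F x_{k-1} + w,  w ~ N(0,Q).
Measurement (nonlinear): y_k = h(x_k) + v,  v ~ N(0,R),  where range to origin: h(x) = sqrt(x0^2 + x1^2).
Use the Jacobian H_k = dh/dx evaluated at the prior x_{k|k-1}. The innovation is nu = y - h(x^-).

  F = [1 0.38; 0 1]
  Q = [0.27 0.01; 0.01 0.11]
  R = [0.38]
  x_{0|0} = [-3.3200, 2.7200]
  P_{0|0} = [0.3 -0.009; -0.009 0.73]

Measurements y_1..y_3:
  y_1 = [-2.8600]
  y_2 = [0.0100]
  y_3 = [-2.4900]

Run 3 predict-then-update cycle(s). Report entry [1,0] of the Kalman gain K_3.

K[1,0] = -0.3175

step 1: x^-=[-2.2864, 2.7200]  P^-=[0.6686 0.2784; 0.2784 0.8400]  H_jac=[-0.6435 0.7655]  S=[0.8748]  K=[-0.2482; 0.5303]  nu=[-6.4133]  x^+=[-0.6948, -0.6808]  P^+=[0.6147 0.3935; 0.3935 0.5940]
step 2: x^-=[-0.9536, -0.6808]  P^-=[1.2695 0.6292; 0.6292 0.7040]  H_jac=[-0.8139 -0.5811]  S=[2.0537]  K=[-0.6811; -0.4485]  nu=[-1.1617]  x^+=[-0.1623, -0.1598]  P^+=[0.3167 0.0018; 0.0018 0.2908]
step 3: x^-=[-0.2230, -0.1598]  P^-=[0.6301 0.1223; 0.1223 0.4008]  H_jac=[-0.8130 -0.5823]  S=[1.0482]  K=[-0.5567; -0.3175]  nu=[-2.7643]  x^+=[1.3158, 0.7181]  P^+=[0.3053 -0.0630; -0.0630 0.2951]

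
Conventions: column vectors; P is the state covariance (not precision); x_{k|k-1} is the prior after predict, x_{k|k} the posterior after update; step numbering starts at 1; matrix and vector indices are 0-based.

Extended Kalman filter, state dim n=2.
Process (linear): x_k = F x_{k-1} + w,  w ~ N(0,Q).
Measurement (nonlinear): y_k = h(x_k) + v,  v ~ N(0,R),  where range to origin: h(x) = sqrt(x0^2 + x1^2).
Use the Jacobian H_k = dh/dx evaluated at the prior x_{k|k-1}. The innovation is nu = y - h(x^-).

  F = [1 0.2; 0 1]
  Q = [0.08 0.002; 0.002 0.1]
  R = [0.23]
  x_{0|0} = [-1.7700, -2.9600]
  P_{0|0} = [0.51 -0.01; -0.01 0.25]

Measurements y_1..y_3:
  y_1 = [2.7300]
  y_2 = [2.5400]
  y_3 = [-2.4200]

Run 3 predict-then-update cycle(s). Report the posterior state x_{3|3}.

step 1: x^-=[-2.3620, -2.9600]  P^-=[0.5960 0.0420; 0.0420 0.3500]  H_jac=[-0.6237 -0.7816]  S=[0.7167]  K=[-0.5645; -0.4183]  nu=[-1.0569]  x^+=[-1.7653, -2.5179]  P^+=[0.3676 -0.1272; -0.1272 0.2246]
step 2: x^-=[-2.2689, -2.5179]  P^-=[0.4057 -0.0803; -0.0803 0.3246]  H_jac=[-0.6694 -0.7429]  S=[0.5111]  K=[-0.4147; -0.3667]  nu=[-0.8494]  x^+=[-1.9167, -2.2065]  P^+=[0.3178 -0.1580; -0.1580 0.2559]
step 3: x^-=[-2.3580, -2.2065]  P^-=[0.3449 -0.1048; -0.1048 0.3559]  H_jac=[-0.7302 -0.6833]  S=[0.4754]  K=[-0.3790; -0.3505]  nu=[-5.6494]  x^+=[-0.2169, -0.2264]  P^+=[0.2766 -0.1680; -0.1680 0.2975]

x_post = [-0.2169, -0.2264]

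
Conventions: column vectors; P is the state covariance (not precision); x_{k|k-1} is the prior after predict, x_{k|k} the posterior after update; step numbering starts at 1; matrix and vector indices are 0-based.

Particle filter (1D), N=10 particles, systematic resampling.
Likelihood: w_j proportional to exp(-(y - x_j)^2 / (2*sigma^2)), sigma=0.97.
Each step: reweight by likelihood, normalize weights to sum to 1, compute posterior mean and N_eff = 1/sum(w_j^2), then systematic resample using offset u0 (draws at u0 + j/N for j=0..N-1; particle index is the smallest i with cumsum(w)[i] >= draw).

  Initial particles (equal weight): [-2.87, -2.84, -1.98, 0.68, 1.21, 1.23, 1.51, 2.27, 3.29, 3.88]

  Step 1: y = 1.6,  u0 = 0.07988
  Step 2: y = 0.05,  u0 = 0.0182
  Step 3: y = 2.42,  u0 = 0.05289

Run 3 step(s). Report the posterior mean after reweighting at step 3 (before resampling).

post_mean = 1.2329

step 1: w=[0.0000, 0.0000, 0.0002, 0.1400, 0.2024, 0.2040, 0.2185, 0.1729, 0.0481, 0.0139]  mean=1.5249  Neff=5.4847  idx=[3, 4, 4, 5, 5, 6, 6, 7, 7, 8]
step 2: w=[0.2290, 0.1383, 0.1383, 0.1349, 0.1349, 0.0911, 0.0911, 0.0206, 0.0206, 0.0011]  mean=1.1946  Neff=6.9169  idx=[0, 0, 0, 1, 2, 3, 3, 4, 5, 6]
step 3: w=[0.0474, 0.0474, 0.0474, 0.1088, 0.1088, 0.1116, 0.1116, 0.1116, 0.1526, 0.1526]  mean=1.2329  Neff=8.7421  idx=[1, 3, 4, 4, 5, 6, 7, 8, 9, 9]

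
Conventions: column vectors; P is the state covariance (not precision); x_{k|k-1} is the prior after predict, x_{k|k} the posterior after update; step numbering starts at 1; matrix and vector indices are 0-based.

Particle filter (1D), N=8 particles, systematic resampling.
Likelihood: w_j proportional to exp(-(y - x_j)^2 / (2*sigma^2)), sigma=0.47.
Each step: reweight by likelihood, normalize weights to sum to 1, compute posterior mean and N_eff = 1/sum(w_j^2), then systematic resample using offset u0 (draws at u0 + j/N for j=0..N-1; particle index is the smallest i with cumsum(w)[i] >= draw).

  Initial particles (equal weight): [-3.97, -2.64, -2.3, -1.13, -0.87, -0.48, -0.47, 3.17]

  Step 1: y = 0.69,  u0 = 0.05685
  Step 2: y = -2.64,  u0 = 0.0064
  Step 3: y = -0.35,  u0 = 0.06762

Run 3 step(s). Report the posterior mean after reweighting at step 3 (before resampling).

post_mean = -0.4762

step 1: w=[0.0000, 0.0000, 0.0000, 0.0057, 0.0417, 0.4638, 0.4889, 0.0000]  mean=-0.4950  Neff=2.1938  idx=[5, 5, 5, 5, 6, 6, 6, 6]
step 2: w=[0.1311, 0.1311, 0.1311, 0.1311, 0.1189, 0.1189, 0.1189, 0.1189]  mean=-0.4752  Neff=7.9809  idx=[0, 1, 1, 2, 3, 4, 5, 7]
step 3: w=[0.1247, 0.1247, 0.1247, 0.1247, 0.1247, 0.1254, 0.1254, 0.1254]  mean=-0.4762  Neff=7.9999  idx=[0, 1, 2, 3, 4, 5, 6, 7]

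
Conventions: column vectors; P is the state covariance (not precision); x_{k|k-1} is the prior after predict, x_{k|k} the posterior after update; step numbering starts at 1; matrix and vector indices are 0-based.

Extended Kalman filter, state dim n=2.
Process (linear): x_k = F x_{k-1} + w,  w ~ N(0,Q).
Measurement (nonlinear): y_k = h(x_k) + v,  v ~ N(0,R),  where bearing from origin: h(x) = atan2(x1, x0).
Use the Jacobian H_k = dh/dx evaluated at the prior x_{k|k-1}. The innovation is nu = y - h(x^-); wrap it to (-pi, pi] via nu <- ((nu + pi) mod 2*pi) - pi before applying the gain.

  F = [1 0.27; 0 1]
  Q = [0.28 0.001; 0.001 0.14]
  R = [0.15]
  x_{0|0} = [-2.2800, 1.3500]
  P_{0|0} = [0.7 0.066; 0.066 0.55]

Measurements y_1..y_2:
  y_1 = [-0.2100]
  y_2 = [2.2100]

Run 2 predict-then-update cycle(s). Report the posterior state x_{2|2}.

step 1: x^-=[-1.9155, 1.3500]  P^-=[1.0557 0.2155; 0.2155 0.6900]  H_jac=[-0.2458 -0.3488]  S=[0.3347]  K=[-1.0000; -0.8773]  nu=[-2.7377]  x^+=[0.8221, 3.7519]  P^+=[0.7210 -0.0781; -0.0781 0.4324]
step 2: x^-=[1.8351, 3.7519]  P^-=[0.9904 0.0396; 0.0396 0.5724]  H_jac=[-0.2151 0.1052]  S=[0.2004]  K=[-1.0424; 0.2580]  nu=[1.0941]  x^+=[0.6947, 4.0342]  P^+=[0.7727 0.0935; 0.0935 0.5590]

x_post = [0.6947, 4.0342]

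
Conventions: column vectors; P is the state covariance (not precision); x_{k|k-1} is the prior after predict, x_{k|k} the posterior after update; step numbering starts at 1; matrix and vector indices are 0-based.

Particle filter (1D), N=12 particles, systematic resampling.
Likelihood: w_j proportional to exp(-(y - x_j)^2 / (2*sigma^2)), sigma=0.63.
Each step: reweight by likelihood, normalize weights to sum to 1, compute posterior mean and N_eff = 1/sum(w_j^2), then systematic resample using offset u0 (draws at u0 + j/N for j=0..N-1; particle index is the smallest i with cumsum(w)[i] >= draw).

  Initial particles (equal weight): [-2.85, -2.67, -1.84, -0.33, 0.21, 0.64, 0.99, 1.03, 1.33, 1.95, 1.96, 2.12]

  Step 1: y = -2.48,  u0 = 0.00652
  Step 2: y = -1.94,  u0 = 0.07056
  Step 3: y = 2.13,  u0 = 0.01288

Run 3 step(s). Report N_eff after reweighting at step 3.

step 1: w=[0.3511, 0.3986, 0.2490, 0.0012, 0.0000, 0.0000, 0.0000, 0.0000, 0.0000, 0.0000, 0.0000, 0.0000]  mean=-2.5235  Neff=2.9056  idx=[0, 0, 0, 0, 0, 1, 1, 1, 1, 2, 2, 2]
step 2: w=[0.0521, 0.0521, 0.0521, 0.0521, 0.0521, 0.0755, 0.0755, 0.0755, 0.0755, 0.1459, 0.1459, 0.1459]  mean=-2.3536  Neff=9.9786  idx=[1, 2, 4, 5, 6, 8, 9, 9, 10, 10, 11, 11]
step 3: w=[0.0000, 0.0000, 0.0000, 0.0000, 0.0000, 0.0000, 0.1667, 0.1667, 0.1667, 0.1667, 0.1667, 0.1667]  mean=-1.8400  Neff=6.0007  idx=[6, 6, 7, 7, 8, 8, 9, 9, 10, 10, 11, 11]

N_eff = 6.0007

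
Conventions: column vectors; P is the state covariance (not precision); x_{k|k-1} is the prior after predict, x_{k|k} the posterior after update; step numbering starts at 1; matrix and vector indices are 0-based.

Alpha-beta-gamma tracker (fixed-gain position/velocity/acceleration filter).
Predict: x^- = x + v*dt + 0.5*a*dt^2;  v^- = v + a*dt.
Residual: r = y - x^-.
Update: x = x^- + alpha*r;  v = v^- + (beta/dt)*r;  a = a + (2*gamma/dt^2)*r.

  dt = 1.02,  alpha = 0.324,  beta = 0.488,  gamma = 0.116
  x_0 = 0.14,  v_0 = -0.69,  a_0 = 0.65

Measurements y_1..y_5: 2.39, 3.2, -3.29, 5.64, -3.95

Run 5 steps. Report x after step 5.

x_post = 1.3201

step 1: x_pred=-0.2257  r=2.6157  x^+=0.6218  v^+=1.2244  a^+=1.2333
step 2: x_pred=2.5123  r=0.6877  x^+=2.7351  v^+=2.8114  a^+=1.3866
step 3: x_pred=6.3240  r=-9.6140  x^+=3.2091  v^+=-0.3739  a^+=-0.7572
step 4: x_pred=2.4338  r=3.2062  x^+=3.4726  v^+=0.3877  a^+=-0.0423
step 5: x_pred=3.8461  r=-7.7961  x^+=1.3201  v^+=-3.3853  a^+=-1.7807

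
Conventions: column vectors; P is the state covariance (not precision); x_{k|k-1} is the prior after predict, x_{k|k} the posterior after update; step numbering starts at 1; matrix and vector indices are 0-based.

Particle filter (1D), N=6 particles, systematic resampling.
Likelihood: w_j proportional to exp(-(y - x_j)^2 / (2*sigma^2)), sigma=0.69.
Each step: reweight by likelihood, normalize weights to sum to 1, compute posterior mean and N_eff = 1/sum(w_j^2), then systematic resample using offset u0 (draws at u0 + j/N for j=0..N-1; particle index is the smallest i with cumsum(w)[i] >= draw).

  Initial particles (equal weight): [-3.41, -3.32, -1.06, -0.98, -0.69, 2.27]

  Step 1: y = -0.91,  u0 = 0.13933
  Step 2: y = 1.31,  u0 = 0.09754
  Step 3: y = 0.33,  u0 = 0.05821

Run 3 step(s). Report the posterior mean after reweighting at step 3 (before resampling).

post_mean = -0.7489

step 1: w=[0.0005, 0.0008, 0.3338, 0.3401, 0.3249, 0.0000]  mean=-0.9154  Neff=3.0065  idx=[2, 2, 3, 3, 4, 4]
step 2: w=[0.0630, 0.0630, 0.0931, 0.0931, 0.3439, 0.3439]  mean=-0.7906  Neff=3.8191  idx=[1, 3, 4, 4, 5, 5]
step 3: w=[0.0803, 0.1007, 0.2048, 0.2048, 0.2048, 0.2048]  mean=-0.7489  Neff=5.4264  idx=[0, 2, 3, 3, 4, 5]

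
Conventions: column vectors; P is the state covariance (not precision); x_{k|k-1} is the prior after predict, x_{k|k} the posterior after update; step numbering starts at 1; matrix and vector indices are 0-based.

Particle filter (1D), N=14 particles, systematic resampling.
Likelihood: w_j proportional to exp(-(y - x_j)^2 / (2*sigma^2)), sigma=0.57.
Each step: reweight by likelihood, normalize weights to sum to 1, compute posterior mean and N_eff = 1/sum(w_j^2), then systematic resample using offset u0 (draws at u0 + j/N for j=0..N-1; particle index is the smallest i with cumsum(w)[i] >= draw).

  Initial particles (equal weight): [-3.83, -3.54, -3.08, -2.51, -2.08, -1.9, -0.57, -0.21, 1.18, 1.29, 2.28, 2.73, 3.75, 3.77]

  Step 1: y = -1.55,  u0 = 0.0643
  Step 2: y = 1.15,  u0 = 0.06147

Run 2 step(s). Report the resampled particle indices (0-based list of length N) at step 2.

step 1: w=[0.0002, 0.0011, 0.0134, 0.1187, 0.3181, 0.4059, 0.1118, 0.0309, 0.0000, 0.0000, 0.0000, 0.0000, 0.0000, 0.0000]  mean=-1.8466  Neff=3.4054  idx=[3, 4, 4, 4, 4, 4, 5, 5, 5, 5, 5, 5, 6, 7]
step 2: w=[0.0000, 0.0000, 0.0000, 0.0000, 0.0000, 0.0000, 0.0000, 0.0000, 0.0000, 0.0000, 0.0000, 0.0000, 0.1536, 0.8463]  mean=-0.2654  Neff=1.3516  idx=[12, 12, 13, 13, 13, 13, 13, 13, 13, 13, 13, 13, 13, 13]

resampled_idx = [12, 12, 13, 13, 13, 13, 13, 13, 13, 13, 13, 13, 13, 13]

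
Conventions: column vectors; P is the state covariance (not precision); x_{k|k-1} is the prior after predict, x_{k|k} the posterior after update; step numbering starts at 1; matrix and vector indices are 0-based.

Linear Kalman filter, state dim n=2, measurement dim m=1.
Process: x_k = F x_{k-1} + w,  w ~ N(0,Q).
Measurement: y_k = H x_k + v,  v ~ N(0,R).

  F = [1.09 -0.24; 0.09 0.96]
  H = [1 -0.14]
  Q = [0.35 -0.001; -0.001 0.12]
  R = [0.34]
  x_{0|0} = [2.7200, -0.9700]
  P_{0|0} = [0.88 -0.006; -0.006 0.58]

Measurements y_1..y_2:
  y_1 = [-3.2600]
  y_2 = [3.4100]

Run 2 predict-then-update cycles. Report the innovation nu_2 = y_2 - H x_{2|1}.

innov = [5.5549]

step 1: x^-=[3.1976, -0.6864]  P^-=[1.4321 -0.0545; -0.0545 0.6606]  S=[1.8003]  K=[0.7997; -0.0816]  nu=[-6.5537]  x^+=[-2.0435, -0.1515]  P^+=[0.2807 0.0631; 0.0631 0.6486]
step 2: x^-=[-2.1910, -0.3293]  P^-=[0.6879 -0.0583; -0.0583 0.7309]  S=[1.0586]  K=[0.6576; -0.1517]  nu=[5.5549]  x^+=[1.4617, -1.1722]  P^+=[0.2302 0.0473; 0.0473 0.7066]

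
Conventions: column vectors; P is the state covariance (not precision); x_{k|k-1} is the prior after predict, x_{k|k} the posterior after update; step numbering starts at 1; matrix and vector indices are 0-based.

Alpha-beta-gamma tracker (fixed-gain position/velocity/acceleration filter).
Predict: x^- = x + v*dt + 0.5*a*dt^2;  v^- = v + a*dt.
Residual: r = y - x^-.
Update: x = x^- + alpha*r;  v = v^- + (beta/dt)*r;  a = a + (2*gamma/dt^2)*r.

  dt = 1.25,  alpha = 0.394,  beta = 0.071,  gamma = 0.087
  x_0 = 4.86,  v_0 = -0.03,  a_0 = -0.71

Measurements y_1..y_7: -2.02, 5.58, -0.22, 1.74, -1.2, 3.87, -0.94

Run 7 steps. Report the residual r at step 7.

resid = 1.1116

step 1: x_pred=4.2678  r=-6.2878  x^+=1.7904  v^+=-1.2746  a^+=-1.4102
step 2: x_pred=-0.9046  r=6.4846  x^+=1.6503  v^+=-2.6691  a^+=-0.6881
step 3: x_pred=-2.2236  r=2.0036  x^+=-1.4342  v^+=-3.4154  a^+=-0.4650
step 4: x_pred=-6.0667  r=7.8067  x^+=-2.9908  v^+=-3.5532  a^+=0.4044
step 5: x_pred=-7.1164  r=5.9164  x^+=-4.7853  v^+=-2.7116  a^+=1.0632
step 6: x_pred=-7.3442  r=11.2142  x^+=-2.9258  v^+=-0.7456  a^+=2.3120
step 7: x_pred=-2.0516  r=1.1116  x^+=-1.6136  v^+=2.2076  a^+=2.4358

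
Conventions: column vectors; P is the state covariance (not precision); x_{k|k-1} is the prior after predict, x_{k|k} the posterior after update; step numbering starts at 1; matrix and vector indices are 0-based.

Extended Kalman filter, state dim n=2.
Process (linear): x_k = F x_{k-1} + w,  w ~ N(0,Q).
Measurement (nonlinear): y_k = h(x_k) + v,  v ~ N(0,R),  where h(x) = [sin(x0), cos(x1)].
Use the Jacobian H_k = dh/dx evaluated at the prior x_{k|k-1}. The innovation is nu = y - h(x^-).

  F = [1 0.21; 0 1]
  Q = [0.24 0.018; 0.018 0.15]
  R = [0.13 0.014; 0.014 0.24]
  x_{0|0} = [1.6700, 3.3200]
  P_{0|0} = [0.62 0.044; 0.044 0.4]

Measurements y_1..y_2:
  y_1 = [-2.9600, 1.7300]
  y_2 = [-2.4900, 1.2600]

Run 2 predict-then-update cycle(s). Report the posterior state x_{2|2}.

x_post = [5.4572, 5.7321]

step 1: x^-=[2.3672, 3.3200]  P^-=[0.8961 0.1460; 0.1460 0.5500]  H_jac=[-0.7148 0.0000; 0.0000 0.1775]  S=[0.5879 -0.0045; -0.0045 0.2573]  K=[-1.0890 0.0816; -0.1746 0.3762]  nu=[-3.6593, 2.7141]  x^+=[6.5733, 4.9802]  P^+=[0.1964 0.0244; 0.0244 0.4951]
step 2: x^-=[7.6192, 4.9802]  P^-=[0.4685 0.1463; 0.1463 0.6451]  H_jac=[0.2327 0.0000; 0.0000 0.9644]  S=[0.1554 0.0468; 0.0468 0.8399]  K=[0.6621 0.1311; -0.0042 0.7409]  nu=[-3.4626, 0.9954]  x^+=[5.4572, 5.7321]  P^+=[0.3778 0.0422; 0.0422 0.1843]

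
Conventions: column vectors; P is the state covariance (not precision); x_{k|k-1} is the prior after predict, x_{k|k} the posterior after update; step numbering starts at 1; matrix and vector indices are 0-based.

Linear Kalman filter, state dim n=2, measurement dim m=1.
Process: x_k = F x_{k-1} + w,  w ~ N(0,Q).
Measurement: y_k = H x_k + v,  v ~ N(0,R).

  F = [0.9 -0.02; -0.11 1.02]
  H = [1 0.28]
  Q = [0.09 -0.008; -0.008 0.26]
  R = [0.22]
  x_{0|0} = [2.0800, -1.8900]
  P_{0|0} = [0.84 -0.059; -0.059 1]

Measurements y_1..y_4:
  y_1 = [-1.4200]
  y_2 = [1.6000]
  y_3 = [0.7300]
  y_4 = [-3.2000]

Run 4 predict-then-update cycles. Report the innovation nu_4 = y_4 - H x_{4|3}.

innov = [-3.6120]

step 1: x^-=[1.9098, -2.1566]  P^-=[0.7729 -0.1659; -0.1659 1.3238]  S=[1.0038]  K=[0.7237; 0.2040]  nu=[-2.7260]  x^+=[-0.0630, -2.7128]  P^+=[0.2472 -0.3141; -0.3141 1.2820]
step 2: x^-=[-0.0024, -2.7601]  P^-=[0.3020 -0.3476; -0.3476 1.6673]  S=[0.4581]  K=[0.4468; 0.2602]  nu=[2.3753]  x^+=[1.0589, -2.1420]  P^+=[0.2106 -0.4009; -0.4009 1.6363]
step 3: x^-=[0.9959, -2.3013]  P^-=[0.2756 -0.4311; -0.4311 2.0549]  S=[0.4153]  K=[0.3730; 0.3473]  nu=[0.3785]  x^+=[1.1371, -2.1699]  P^+=[0.2178 -0.4849; -0.4849 2.0048]
step 4: x^-=[1.0668, -2.3383]  P^-=[0.2847 -0.5167; -0.5167 2.4572]  S=[0.4080]  K=[0.3432; 0.4199]  nu=[-3.6120]  x^+=[-0.1730, -3.8550]  P^+=[0.2367 -0.5755; -0.5755 2.3853]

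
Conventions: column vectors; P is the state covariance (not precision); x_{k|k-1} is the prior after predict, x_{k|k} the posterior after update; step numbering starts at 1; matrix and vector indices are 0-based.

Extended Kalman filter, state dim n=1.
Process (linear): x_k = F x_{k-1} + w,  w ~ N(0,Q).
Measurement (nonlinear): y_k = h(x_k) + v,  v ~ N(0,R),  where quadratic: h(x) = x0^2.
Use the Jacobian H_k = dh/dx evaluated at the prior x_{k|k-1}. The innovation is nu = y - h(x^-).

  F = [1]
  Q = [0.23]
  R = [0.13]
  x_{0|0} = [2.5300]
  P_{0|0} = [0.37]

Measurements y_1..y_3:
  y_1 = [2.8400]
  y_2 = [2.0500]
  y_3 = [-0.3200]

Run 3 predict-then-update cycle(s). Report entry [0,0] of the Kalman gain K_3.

K[0,0] = 0.3163

step 1: x^-=[2.5300]  P^-=[0.6000]  H_jac=[5.0600]  S=[15.4922]  K=[0.1960]  nu=[-3.5609]  x^+=[1.8322]  P^+=[0.0050]
step 2: x^-=[1.8322]  P^-=[0.2350]  H_jac=[3.6643]  S=[3.2859]  K=[0.2621]  nu=[-1.3068]  x^+=[1.4896]  P^+=[0.0093]
step 3: x^-=[1.4896]  P^-=[0.2393]  H_jac=[2.9793]  S=[2.2540]  K=[0.3163]  nu=[-2.5390]  x^+=[0.6866]  P^+=[0.0138]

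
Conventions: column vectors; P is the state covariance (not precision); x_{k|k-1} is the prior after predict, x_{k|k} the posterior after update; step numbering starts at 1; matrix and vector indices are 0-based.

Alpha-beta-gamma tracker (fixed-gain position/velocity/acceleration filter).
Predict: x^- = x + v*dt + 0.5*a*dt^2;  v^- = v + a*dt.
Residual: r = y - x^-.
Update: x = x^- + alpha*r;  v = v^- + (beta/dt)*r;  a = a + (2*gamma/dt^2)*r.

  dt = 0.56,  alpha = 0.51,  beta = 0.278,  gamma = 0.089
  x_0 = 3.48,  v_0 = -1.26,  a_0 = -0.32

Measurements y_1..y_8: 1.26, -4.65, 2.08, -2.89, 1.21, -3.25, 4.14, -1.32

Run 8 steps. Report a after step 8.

step 1: x_pred=2.7242  r=-1.4642  x^+=1.9775  v^+=-2.1661  a^+=-1.1511
step 2: x_pred=0.5840  r=-5.2340  x^+=-2.0854  v^+=-5.4090  a^+=-4.1219
step 3: x_pred=-5.7607  r=7.8407  x^+=-1.7619  v^+=-3.8249  a^+=0.3285
step 4: x_pred=-3.8524  r=0.9624  x^+=-3.3616  v^+=-3.1632  a^+=0.8747
step 5: x_pred=-4.9958  r=6.2058  x^+=-1.8308  v^+=0.4074  a^+=4.3972
step 6: x_pred=-0.9132  r=-2.3368  x^+=-2.1050  v^+=1.7098  a^+=3.0708
step 7: x_pred=-0.6660  r=4.8060  x^+=1.7851  v^+=5.8153  a^+=5.7987
step 8: x_pred=5.9508  r=-7.2708  x^+=2.2427  v^+=5.4531  a^+=1.6718

a_post = 1.6718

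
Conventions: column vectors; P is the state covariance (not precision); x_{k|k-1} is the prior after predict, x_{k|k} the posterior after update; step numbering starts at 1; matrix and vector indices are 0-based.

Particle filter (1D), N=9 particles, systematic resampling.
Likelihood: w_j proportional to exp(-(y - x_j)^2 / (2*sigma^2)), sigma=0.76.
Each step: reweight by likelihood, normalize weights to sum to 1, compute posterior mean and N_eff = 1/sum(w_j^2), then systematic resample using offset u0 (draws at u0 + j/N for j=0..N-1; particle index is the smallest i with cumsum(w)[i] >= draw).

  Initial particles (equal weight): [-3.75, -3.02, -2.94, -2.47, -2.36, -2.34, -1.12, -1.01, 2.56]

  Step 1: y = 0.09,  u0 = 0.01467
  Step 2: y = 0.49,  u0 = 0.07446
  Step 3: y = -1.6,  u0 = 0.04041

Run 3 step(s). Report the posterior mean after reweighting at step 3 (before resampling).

post_mean = -1.0492

step 1: w=[0.0000, 0.0004, 0.0005, 0.0053, 0.0085, 0.0092, 0.4311, 0.5372, 0.0078]  mean=-1.0628  Neff=2.1065  idx=[5, 6, 6, 6, 7, 7, 7, 7, 7]
step 2: w=[0.0009, 0.1027, 0.1027, 0.1027, 0.1382, 0.1382, 0.1382, 0.1382, 0.1382]  mean=-1.0452  Neff=7.8668  idx=[1, 2, 3, 4, 5, 6, 7, 7, 8]
step 3: w=[0.1188, 0.1188, 0.1188, 0.1073, 0.1073, 0.1073, 0.1073, 0.1073, 0.1073]  mean=-1.0492  Neff=8.9786  idx=[0, 1, 2, 3, 4, 5, 6, 7, 8]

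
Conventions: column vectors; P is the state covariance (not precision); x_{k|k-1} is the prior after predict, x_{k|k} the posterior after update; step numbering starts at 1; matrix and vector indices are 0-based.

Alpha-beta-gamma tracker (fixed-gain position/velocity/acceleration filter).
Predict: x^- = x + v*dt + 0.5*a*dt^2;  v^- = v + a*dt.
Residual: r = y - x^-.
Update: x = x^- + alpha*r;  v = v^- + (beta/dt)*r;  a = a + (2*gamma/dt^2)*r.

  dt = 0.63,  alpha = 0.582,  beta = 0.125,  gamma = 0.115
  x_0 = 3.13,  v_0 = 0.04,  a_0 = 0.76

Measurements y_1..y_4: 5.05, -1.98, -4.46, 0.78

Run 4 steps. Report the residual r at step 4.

step 1: x_pred=3.3060  r=1.7440  x^+=4.3210  v^+=0.8648  a^+=1.7706
step 2: x_pred=5.2172  r=-7.1972  x^+=1.0284  v^+=0.5523  a^+=-2.4001
step 3: x_pred=0.9001  r=-5.3601  x^+=-2.2195  v^+=-2.0233  a^+=-5.5062
step 4: x_pred=-4.5869  r=5.3669  x^+=-1.4634  v^+=-4.4274  a^+=-2.3962

resid = 5.3669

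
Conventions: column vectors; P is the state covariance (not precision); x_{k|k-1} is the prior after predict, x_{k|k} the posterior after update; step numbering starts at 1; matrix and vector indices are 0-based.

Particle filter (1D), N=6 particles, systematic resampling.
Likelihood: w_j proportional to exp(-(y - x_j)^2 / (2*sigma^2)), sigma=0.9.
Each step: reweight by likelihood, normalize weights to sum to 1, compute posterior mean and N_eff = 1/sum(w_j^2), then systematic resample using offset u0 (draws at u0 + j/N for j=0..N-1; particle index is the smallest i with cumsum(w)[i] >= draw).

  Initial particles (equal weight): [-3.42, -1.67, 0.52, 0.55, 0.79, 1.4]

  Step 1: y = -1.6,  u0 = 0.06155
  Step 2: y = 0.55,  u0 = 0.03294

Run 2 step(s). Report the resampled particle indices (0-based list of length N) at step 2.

resampled_idx = [1, 5, 5, 5, 5, 5]

step 1: w=[0.1011, 0.7791, 0.0488, 0.0450, 0.0230, 0.0030]  mean=-1.5744  Neff=1.6075  idx=[0, 1, 1, 1, 1, 2]
step 2: w=[0.0001, 0.0401, 0.0401, 0.0401, 0.0401, 0.8396]  mean=0.1686  Neff=1.4058  idx=[1, 5, 5, 5, 5, 5]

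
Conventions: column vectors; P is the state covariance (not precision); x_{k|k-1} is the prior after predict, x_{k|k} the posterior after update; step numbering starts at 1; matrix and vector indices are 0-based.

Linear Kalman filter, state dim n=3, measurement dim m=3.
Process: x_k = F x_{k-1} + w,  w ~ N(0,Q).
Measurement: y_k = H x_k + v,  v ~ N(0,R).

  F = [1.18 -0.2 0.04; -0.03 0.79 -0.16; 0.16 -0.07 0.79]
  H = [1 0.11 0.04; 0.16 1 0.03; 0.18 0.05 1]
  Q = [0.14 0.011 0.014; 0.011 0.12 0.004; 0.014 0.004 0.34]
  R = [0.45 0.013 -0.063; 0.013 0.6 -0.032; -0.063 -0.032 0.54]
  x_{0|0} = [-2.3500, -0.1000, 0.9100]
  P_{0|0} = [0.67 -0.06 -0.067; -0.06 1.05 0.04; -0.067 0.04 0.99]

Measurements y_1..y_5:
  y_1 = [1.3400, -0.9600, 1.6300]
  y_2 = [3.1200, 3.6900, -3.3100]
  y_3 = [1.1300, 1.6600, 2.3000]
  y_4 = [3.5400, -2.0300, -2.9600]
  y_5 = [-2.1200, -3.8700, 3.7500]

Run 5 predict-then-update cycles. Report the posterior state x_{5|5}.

x_post = [0.6116, -1.1660, 1.2141]

step 1: x^-=[-2.7166, -0.1541, 0.3499]  P^-=[1.1378 -0.2260 0.1240; -0.2260 0.7933 -0.1614; 0.1240 -0.1614 0.9601]  S=[1.5578 0.0511 0.2757; 0.0511 1.3425 -0.1144; 0.2757 -0.1144 1.5634]  K=[0.7061 -0.0504 0.0749; -0.1037 0.5605 -0.0446; -0.0165 -0.0302 0.6239]  nu=[4.0596, -0.3817, 1.7768]  x^+=[0.3020, -0.8681, 1.4029]  P^+=[0.3227 -0.0734 -0.0568; -0.0734 0.3493 -0.0397; -0.0568 -0.0397 0.3512]
step 2: x^-=[0.5862, -0.9194, 1.2174]  P^-=[0.6338 -0.1185 0.0524; -0.1185 0.3603 -0.0931; 0.0524 -0.0931 0.5608]  S=[1.0663 0.0320 0.1096; 0.0320 0.9340 -0.0858; 0.1096 -0.0858 1.1297]  K=[0.5763 -0.0286 0.0840; -0.0831 0.3607 -0.0499; 0.0103 -0.0274 0.4976]  nu=[2.5863, 4.4791, -4.5869]  x^+=[1.5629, 0.7103, -1.1611]  P^+=[0.2609 -0.0531 -0.0343; -0.0531 0.2265 -0.0350; -0.0343 -0.0350 0.2769]
step 3: x^-=[1.6557, 0.7000, -0.7169]  P^-=[0.5351 -0.0813 0.0547; -0.0813 0.2797 -0.0722; 0.0547 -0.0722 0.5170]  S=[0.9752 0.0461 0.0969; 0.0461 0.8641 -0.0656; 0.0969 -0.0656 1.0860]  K=[0.5339 -0.0150 0.0868; -0.0650 0.3064 -0.0427; 0.0226 -0.0203 0.4785]  nu=[-0.5741, 0.7166, 2.6839]  x^+=[1.5714, 0.8422, 0.5399]  P^+=[0.2404 -0.0425 -0.0274; -0.0425 0.1921 -0.0307; -0.0274 -0.0307 0.2641]
step 4: x^-=[1.7074, 0.5318, 0.6190]  P^-=[0.5007 -0.0662 0.0545; -0.0662 0.2564 -0.0648; 0.0545 -0.0648 0.5093]  S=[0.9439 0.0538 0.0919; 0.0538 0.8451 -0.0578; 0.0919 -0.0578 1.0781]  K=[0.5172 -0.0085 0.0865; -0.0556 0.2894 -0.0390; 0.0265 -0.0175 0.4753]  nu=[1.7494, -2.8536, -3.9129]  x^+=[2.2980, -0.2388, -1.1448]  P^+=[0.2323 -0.0376 -0.0255; -0.0376 0.1811 -0.0291; -0.0255 -0.0291 0.2616]
step 5: x^-=[2.7136, -0.0744, -0.5200]  P^-=[0.4869 -0.0598 0.0537; -0.0598 0.2488 -0.0623; 0.0537 -0.0623 0.5077]  S=[0.9314 0.0573 0.0893; 0.0573 0.8394 -0.0550; 0.0893 -0.0550 1.0761]  K=[0.5102 -0.0057 0.0860; -0.0513 0.2838 -0.0375; 0.0276 -0.0166 0.4747]  nu=[-4.8046, -4.2142, 3.7853]  x^+=[0.6116, -1.1660, 1.2141]  P^+=[0.2290 -0.0354 -0.0250; -0.0354 0.1774 -0.0286; -0.0250 -0.0286 0.2611]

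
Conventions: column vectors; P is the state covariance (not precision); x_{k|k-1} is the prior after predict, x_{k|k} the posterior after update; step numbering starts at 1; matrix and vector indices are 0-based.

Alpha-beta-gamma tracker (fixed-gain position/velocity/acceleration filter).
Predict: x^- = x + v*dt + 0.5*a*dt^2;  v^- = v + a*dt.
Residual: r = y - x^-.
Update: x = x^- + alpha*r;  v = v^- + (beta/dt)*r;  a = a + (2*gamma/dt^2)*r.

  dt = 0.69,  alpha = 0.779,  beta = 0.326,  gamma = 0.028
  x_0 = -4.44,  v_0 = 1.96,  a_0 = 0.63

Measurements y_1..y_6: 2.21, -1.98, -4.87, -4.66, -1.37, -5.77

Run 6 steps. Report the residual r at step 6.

step 1: x_pred=-2.9376  r=5.1476  x^+=1.0724  v^+=4.8268  a^+=1.2355
step 2: x_pred=4.6969  r=-6.6769  x^+=-0.5044  v^+=2.5246  a^+=0.4501
step 3: x_pred=1.3448  r=-6.2148  x^+=-3.4965  v^+=-0.1010  a^+=-0.2809
step 4: x_pred=-3.6331  r=-1.0269  x^+=-4.4331  v^+=-0.7800  a^+=-0.4017
step 5: x_pred=-5.0669  r=3.6969  x^+=-2.1870  v^+=0.6895  a^+=0.0332
step 6: x_pred=-1.7034  r=-4.0666  x^+=-4.8713  v^+=-1.2090  a^+=-0.4452

resid = -4.0666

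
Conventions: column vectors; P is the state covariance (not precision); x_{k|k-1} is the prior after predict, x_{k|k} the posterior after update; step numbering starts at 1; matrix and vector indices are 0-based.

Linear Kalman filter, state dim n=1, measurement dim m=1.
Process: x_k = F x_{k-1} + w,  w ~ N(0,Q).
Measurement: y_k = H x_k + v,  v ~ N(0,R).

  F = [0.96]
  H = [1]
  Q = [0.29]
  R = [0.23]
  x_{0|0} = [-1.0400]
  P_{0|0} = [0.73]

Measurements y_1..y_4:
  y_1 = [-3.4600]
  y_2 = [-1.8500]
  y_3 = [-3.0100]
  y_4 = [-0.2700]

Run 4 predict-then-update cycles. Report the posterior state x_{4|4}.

step 1: x^-=[-0.9984]  P^-=[0.9628]  S=[1.1928]  K=[0.8072]  nu=[-2.4616]  x^+=[-2.9853]  P^+=[0.1856]
step 2: x^-=[-2.8659]  P^-=[0.4611]  S=[0.6911]  K=[0.6672]  nu=[1.0159]  x^+=[-2.1881]  P^+=[0.1535]
step 3: x^-=[-2.1006]  P^-=[0.4314]  S=[0.6614]  K=[0.6523]  nu=[-0.9094]  x^+=[-2.6938]  P^+=[0.1500]
step 4: x^-=[-2.5860]  P^-=[0.4283]  S=[0.6583]  K=[0.6506]  nu=[2.3160]  x^+=[-1.0792]  P^+=[0.1496]

x_post = [-1.0792]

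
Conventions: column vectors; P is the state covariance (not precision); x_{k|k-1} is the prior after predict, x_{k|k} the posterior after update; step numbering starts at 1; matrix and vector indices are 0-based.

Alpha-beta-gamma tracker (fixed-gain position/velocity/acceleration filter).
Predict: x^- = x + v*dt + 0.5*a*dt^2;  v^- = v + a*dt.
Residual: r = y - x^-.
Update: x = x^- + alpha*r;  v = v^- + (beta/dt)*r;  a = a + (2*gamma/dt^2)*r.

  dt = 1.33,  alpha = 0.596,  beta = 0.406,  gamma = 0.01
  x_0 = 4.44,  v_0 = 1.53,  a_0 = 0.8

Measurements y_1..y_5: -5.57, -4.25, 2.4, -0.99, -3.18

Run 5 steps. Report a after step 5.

step 1: x_pred=7.1825  r=-12.7525  x^+=-0.4180  v^+=-1.2989  a^+=0.6558
step 2: x_pred=-1.5654  r=-2.6846  x^+=-3.1654  v^+=-1.2461  a^+=0.6255
step 3: x_pred=-4.2696  r=6.6696  x^+=-0.2945  v^+=1.6217  a^+=0.7009
step 4: x_pred=2.4823  r=-3.4723  x^+=0.4128  v^+=1.4939  a^+=0.6616
step 5: x_pred=2.9849  r=-6.1649  x^+=-0.6894  v^+=0.4920  a^+=0.5919

a_post = 0.5919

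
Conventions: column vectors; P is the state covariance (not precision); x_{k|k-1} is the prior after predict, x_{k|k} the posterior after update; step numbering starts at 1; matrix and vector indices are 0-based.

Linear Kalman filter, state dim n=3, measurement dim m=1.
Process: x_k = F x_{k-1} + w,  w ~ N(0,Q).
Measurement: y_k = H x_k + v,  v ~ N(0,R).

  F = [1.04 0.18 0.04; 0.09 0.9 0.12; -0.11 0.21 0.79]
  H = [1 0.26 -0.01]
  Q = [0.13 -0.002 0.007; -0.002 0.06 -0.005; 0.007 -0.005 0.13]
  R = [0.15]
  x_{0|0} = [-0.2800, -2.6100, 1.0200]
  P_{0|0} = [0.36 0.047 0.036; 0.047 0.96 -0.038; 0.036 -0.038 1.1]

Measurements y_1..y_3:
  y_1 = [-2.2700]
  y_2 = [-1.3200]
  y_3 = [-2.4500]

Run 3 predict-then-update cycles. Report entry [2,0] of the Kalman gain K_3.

step 1: x^-=[-0.7202, -2.2518, 0.2885]  P^-=[0.5723 0.2397 0.0699; 0.2397 0.8565 0.2475; 0.0699 0.2475 0.8422]  S=[0.9022]  K=[0.7026; 0.5098; 0.1395]  nu=[-0.9614]  x^+=[-1.3957, -2.7419, 0.1544]  P^+=[0.1269 -0.0834 -0.0185; -0.0834 0.6221 0.1834; -0.0185 0.1834 0.8246]
step 2: x^-=[-1.9389, -2.5748, -0.3003]  P^-=[0.2586 0.0433 0.0380; 0.0433 0.6025 0.3301; 0.0380 0.3301 0.7415]  S=[0.4695]  K=[0.5740; 0.4190; 0.2479]  nu=[1.2854]  x^+=[-1.2011, -2.0363, 0.0184]  P^+=[0.1039 -0.0696 -0.0288; -0.0696 0.5201 0.2813; -0.0288 0.2813 0.7127]
step 3: x^-=[-1.6149, -1.9385, -0.2810]  P^-=[0.2360 0.0417 0.0423; 0.0417 0.5413 0.3709; 0.0423 0.3709 0.7005]  S=[0.4415]  K=[0.5580; 0.4047; 0.2983]  nu=[-0.3339]  x^+=[-1.8012, -2.0736, -0.3806]  P^+=[0.0985 -0.0580 -0.0312; -0.0580 0.4689 0.3176; -0.0312 0.3176 0.6613]

K[2,0] = 0.2983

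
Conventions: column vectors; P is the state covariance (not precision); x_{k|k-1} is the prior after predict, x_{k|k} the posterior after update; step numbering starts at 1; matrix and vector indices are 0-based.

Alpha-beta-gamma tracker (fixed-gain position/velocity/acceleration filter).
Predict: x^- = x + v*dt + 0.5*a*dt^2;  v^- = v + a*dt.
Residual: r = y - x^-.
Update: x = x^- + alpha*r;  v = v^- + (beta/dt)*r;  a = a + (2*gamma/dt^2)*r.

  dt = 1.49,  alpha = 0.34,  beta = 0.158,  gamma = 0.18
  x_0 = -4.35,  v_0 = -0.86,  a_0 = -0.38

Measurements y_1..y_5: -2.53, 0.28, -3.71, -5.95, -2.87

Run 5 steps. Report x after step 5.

step 1: x_pred=-6.0532  r=3.5232  x^+=-4.8553  v^+=-1.0526  a^+=0.1913
step 2: x_pred=-6.2113  r=6.4913  x^+=-4.0043  v^+=-0.0792  a^+=1.2439
step 3: x_pred=-2.7415  r=-0.9685  x^+=-3.0708  v^+=1.6715  a^+=1.0869
step 4: x_pred=0.6262  r=-6.5762  x^+=-1.6097  v^+=2.5936  a^+=0.0205
step 5: x_pred=2.2775  r=-5.1475  x^+=0.5274  v^+=2.0783  a^+=-0.8142

x_post = 0.5274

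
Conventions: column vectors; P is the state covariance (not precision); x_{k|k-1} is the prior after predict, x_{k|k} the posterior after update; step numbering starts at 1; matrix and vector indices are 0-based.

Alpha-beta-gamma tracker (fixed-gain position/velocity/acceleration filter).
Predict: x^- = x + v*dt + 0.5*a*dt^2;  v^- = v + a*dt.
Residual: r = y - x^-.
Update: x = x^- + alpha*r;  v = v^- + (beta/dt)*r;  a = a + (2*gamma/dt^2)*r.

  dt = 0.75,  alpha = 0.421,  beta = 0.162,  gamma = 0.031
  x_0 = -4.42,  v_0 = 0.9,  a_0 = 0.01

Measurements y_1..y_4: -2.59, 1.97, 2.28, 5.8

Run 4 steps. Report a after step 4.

step 1: x_pred=-3.7422  r=1.1522  x^+=-3.2571  v^+=1.1564  a^+=0.1370
step 2: x_pred=-2.3513  r=4.3213  x^+=-0.5320  v^+=2.1925  a^+=0.6133
step 3: x_pred=1.2848  r=0.9952  x^+=1.7038  v^+=2.8675  a^+=0.7230
step 4: x_pred=4.0577  r=1.7423  x^+=4.7912  v^+=3.7860  a^+=0.9150

a_post = 0.9150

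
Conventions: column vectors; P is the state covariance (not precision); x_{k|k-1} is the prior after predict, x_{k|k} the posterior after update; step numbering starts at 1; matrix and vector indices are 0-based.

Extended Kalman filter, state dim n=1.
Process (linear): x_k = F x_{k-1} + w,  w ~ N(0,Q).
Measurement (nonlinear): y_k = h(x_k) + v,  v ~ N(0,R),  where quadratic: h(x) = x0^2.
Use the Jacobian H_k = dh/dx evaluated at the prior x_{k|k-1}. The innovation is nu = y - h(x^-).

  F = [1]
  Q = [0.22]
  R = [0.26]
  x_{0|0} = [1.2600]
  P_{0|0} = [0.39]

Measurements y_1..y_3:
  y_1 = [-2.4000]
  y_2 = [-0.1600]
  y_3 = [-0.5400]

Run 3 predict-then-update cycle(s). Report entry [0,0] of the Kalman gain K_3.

step 1: x^-=[1.2600]  P^-=[0.6100]  H_jac=[2.5200]  S=[4.1337]  K=[0.3719]  nu=[-3.9876]  x^+=[-0.2229]  P^+=[0.0384]
step 2: x^-=[-0.2229]  P^-=[0.2584]  H_jac=[-0.4457]  S=[0.3113]  K=[-0.3699]  nu=[-0.2097]  x^+=[-0.1453]  P^+=[0.2158]
step 3: x^-=[-0.1453]  P^-=[0.4358]  H_jac=[-0.2906]  S=[0.2968]  K=[-0.4267]  nu=[-0.5611]  x^+=[0.0941]  P^+=[0.3817]

K[0,0] = -0.4267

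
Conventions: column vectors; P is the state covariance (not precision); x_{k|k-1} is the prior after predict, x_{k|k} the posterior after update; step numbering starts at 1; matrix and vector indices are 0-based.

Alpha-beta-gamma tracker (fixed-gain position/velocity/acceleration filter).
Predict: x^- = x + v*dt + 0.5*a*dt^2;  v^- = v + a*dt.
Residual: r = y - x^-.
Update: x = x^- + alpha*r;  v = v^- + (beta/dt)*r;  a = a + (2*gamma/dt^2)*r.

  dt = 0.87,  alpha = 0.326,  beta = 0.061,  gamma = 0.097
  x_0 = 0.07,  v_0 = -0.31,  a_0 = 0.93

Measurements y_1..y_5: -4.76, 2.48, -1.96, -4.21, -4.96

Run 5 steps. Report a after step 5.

step 1: x_pred=0.1523  r=-4.9123  x^+=-1.4491  v^+=0.1547  a^+=-0.3291
step 2: x_pred=-1.4391  r=3.9191  x^+=-0.1615  v^+=0.1432  a^+=0.6754
step 3: x_pred=0.2187  r=-2.1787  x^+=-0.4915  v^+=0.5781  a^+=0.1170
step 4: x_pred=0.0557  r=-4.2657  x^+=-1.3349  v^+=0.3808  a^+=-0.9763
step 5: x_pred=-1.3731  r=-3.5869  x^+=-2.5425  v^+=-0.7201  a^+=-1.8956

a_post = -1.8956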